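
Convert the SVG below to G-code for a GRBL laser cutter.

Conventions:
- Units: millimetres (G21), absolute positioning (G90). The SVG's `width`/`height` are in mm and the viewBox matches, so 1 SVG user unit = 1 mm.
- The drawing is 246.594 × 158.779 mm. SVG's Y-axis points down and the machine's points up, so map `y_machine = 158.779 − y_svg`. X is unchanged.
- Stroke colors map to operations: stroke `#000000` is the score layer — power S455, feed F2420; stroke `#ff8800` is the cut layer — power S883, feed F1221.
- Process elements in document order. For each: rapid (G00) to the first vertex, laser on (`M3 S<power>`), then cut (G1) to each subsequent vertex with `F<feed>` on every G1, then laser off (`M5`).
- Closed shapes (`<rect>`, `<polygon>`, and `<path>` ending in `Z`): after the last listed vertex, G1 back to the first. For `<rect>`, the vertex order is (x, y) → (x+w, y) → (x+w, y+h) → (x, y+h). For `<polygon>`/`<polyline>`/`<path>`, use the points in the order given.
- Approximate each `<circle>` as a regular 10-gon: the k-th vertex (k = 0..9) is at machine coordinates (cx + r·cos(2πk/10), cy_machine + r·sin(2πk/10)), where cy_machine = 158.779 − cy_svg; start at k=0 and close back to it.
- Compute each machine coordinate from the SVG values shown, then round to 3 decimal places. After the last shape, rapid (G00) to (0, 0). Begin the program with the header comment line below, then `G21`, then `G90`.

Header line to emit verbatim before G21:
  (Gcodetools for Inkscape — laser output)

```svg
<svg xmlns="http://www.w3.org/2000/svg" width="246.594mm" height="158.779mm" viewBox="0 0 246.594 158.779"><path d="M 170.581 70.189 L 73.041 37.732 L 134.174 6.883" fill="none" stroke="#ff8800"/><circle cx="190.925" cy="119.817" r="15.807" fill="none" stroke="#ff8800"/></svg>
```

(Gcodetools for Inkscape — laser output)
G21
G90
G00 X170.581 Y88.590
M3 S883
G1 X73.041 Y121.047 F1221
G1 X134.174 Y151.896 F1221
M5
G00 X206.732 Y38.962
M3 S883
G1 X203.713 Y48.253 F1221
G1 X195.810 Y53.995 F1221
G1 X186.040 Y53.995 F1221
G1 X178.137 Y48.253 F1221
G1 X175.118 Y38.962 F1221
G1 X178.137 Y29.671 F1221
G1 X186.040 Y23.929 F1221
G1 X195.810 Y23.929 F1221
G1 X203.713 Y29.671 F1221
G1 X206.732 Y38.962 F1221
M5
G00 X0.000 Y0.000

1 u = 1 mm; y_m = 158.779 − y.

[1] `<path>` open polyline, #ff8800→cut S883 F1221: (170.581,88.590) → (73.041,121.047) → (134.174,151.896)

[2] `<circle>` circle, #ff8800→cut S883 F1221: (206.732,38.962) → (203.713,48.253) → (195.810,53.995) → (186.040,53.995) → (178.137,48.253) → (175.118,38.962) → (178.137,29.671) → (186.040,23.929) → (195.810,23.929) → (203.713,29.671) → (206.732,38.962) (closed)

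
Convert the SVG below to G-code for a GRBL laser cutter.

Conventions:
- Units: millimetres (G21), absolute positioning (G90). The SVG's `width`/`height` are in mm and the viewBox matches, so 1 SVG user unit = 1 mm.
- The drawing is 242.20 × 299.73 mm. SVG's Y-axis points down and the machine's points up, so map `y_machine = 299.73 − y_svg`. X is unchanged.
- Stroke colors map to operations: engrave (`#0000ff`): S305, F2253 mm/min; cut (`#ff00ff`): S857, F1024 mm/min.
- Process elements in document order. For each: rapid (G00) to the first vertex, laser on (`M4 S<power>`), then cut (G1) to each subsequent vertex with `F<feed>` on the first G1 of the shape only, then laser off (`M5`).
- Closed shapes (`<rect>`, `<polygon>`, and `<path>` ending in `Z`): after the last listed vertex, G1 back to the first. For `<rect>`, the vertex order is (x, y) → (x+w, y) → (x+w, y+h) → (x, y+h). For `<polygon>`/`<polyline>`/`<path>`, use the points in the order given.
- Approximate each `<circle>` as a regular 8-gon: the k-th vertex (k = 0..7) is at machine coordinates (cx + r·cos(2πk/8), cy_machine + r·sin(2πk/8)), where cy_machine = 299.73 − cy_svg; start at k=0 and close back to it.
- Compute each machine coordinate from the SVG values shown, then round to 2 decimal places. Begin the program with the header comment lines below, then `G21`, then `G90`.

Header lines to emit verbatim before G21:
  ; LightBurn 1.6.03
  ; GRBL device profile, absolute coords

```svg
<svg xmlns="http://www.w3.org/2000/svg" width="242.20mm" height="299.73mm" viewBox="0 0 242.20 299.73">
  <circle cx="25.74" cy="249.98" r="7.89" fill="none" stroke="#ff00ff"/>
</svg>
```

viewBox `0 0 242.20 299.73` with mm width/height → 1 unit = 1 mm. Flip: y_m = 299.73 − y_svg.

**Shape 1** — `<circle>` circle, stroke `#ff00ff` → cut (S857, F1024). Machine vertices: (33.63,49.75) → (31.32,55.33) → (25.74,57.64) → (20.16,55.33) → (17.85,49.75) → (20.16,44.17) → (25.74,41.86) → (31.32,44.17) → (33.63,49.75). Closed: final G1 returns to the first vertex.

; LightBurn 1.6.03
; GRBL device profile, absolute coords
G21
G90
G00 X33.63 Y49.75
M4 S857
G1 X31.32 Y55.33 F1024
G1 X25.74 Y57.64
G1 X20.16 Y55.33
G1 X17.85 Y49.75
G1 X20.16 Y44.17
G1 X25.74 Y41.86
G1 X31.32 Y44.17
G1 X33.63 Y49.75
M5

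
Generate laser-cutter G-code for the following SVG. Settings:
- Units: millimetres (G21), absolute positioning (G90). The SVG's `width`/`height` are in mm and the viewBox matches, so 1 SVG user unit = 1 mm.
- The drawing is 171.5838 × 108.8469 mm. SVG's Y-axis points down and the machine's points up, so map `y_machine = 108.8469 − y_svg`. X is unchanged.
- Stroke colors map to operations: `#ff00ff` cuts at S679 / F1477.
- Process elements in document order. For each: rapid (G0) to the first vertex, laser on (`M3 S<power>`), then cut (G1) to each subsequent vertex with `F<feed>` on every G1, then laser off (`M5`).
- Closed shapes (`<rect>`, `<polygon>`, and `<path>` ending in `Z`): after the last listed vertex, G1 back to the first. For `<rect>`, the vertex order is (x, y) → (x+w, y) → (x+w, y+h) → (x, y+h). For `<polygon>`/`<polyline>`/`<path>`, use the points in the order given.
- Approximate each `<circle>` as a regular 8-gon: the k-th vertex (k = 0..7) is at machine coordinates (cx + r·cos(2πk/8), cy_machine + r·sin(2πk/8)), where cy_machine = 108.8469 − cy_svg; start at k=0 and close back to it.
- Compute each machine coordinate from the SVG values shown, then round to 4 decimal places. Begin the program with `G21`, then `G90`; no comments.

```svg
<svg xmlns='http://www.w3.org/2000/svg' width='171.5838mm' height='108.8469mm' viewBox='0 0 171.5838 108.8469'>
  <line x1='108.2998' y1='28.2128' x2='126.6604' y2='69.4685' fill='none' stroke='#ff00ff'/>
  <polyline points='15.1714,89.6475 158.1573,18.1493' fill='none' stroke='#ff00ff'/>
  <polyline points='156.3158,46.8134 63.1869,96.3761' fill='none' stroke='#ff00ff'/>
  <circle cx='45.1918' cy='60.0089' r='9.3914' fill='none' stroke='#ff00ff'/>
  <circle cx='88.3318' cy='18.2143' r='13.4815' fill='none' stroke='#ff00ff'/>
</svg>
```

1 u = 1 mm; y_m = 108.8469 − y.

[1] `<line>` line segment, #ff00ff→cut S679 F1477: (108.2998,80.6341) → (126.6604,39.3784)

[2] `<polyline>` line segment, #ff00ff→cut S679 F1477: (15.1714,19.1994) → (158.1573,90.6976)

[3] `<polyline>` line segment, #ff00ff→cut S679 F1477: (156.3158,62.0335) → (63.1869,12.4708)

[4] `<circle>` circle, #ff00ff→cut S679 F1477: (54.5832,48.8380) → (51.8325,55.4787) → (45.1918,58.2294) → (38.5511,55.4787) → (35.8004,48.8380) → (38.5511,42.1973) → (45.1918,39.4466) → (51.8325,42.1973) → (54.5832,48.8380) (closed)

[5] `<circle>` circle, #ff00ff→cut S679 F1477: (101.8133,90.6326) → (97.8647,100.1655) → (88.3318,104.1141) → (78.7989,100.1655) → (74.8503,90.6326) → (78.7989,81.0997) → (88.3318,77.1511) → (97.8647,81.0997) → (101.8133,90.6326) (closed)

G21
G90
G0 X108.2998 Y80.6341
M3 S679
G1 X126.6604 Y39.3784 F1477
M5
G0 X15.1714 Y19.1994
M3 S679
G1 X158.1573 Y90.6976 F1477
M5
G0 X156.3158 Y62.0335
M3 S679
G1 X63.1869 Y12.4708 F1477
M5
G0 X54.5832 Y48.8380
M3 S679
G1 X51.8325 Y55.4787 F1477
G1 X45.1918 Y58.2294 F1477
G1 X38.5511 Y55.4787 F1477
G1 X35.8004 Y48.8380 F1477
G1 X38.5511 Y42.1973 F1477
G1 X45.1918 Y39.4466 F1477
G1 X51.8325 Y42.1973 F1477
G1 X54.5832 Y48.8380 F1477
M5
G0 X101.8133 Y90.6326
M3 S679
G1 X97.8647 Y100.1655 F1477
G1 X88.3318 Y104.1141 F1477
G1 X78.7989 Y100.1655 F1477
G1 X74.8503 Y90.6326 F1477
G1 X78.7989 Y81.0997 F1477
G1 X88.3318 Y77.1511 F1477
G1 X97.8647 Y81.0997 F1477
G1 X101.8133 Y90.6326 F1477
M5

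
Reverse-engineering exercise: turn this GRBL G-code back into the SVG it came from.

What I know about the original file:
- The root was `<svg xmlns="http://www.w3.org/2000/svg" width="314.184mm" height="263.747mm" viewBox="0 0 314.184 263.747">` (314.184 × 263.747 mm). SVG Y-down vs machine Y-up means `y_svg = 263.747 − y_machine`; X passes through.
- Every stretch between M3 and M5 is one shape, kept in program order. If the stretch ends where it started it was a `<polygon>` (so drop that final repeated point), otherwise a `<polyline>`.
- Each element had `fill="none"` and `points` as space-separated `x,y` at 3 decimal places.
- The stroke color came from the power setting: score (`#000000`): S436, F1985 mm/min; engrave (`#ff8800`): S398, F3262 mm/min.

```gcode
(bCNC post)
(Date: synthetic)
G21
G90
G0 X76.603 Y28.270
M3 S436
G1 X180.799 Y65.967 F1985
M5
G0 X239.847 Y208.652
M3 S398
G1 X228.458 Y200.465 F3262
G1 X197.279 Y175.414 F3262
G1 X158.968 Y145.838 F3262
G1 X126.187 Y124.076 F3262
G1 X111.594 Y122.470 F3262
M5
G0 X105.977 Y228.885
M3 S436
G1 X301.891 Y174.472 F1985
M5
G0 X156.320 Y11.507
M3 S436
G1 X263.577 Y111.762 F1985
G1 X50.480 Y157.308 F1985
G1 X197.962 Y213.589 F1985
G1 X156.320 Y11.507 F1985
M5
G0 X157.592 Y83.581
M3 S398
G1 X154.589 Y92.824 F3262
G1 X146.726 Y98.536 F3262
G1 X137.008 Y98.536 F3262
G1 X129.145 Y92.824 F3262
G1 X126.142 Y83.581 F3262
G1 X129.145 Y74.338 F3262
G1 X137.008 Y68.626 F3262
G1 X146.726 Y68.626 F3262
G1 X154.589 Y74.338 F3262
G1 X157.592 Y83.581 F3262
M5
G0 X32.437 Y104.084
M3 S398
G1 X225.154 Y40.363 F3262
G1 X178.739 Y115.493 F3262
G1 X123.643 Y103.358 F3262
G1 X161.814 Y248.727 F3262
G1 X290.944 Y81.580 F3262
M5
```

Machine Y-up, SVG Y-down with viewBox height 263.747, so y_svg = 263.747 − y_machine; X carries over.

Run 1: power S436 maps to stroke `#000000` (score). The run is open, so emit a `<polyline>` with points (Y-flipped): 76.603,235.477 180.799,197.780.

Run 2: power S398 maps to stroke `#ff8800` (engrave). The run is open, so emit a `<polyline>` with points (Y-flipped): 239.847,55.095 228.458,63.282 197.279,88.333 158.968,117.909 126.187,139.671 111.594,141.277.

Run 3: S436 ⇒ score layer `#000000`. The run is open, so emit a `<polyline>` with points (Y-flipped): 105.977,34.862 301.891,89.275.

Run 4: the run's S436 means `#000000` (score). The run returns to its start, so emit a `<polygon>` with points (Y-flipped): 156.320,252.240 263.577,151.985 50.480,106.439 197.962,50.158.

Run 5: S398 ⇒ engrave layer `#ff8800`. The run returns to its start, so emit a `<polygon>` with points (Y-flipped): 157.592,180.166 154.589,170.923 146.726,165.211 137.008,165.211 129.145,170.923 126.142,180.166 129.145,189.409 137.008,195.121 146.726,195.121 154.589,189.409.

Run 6: power S398 maps to stroke `#ff8800` (engrave). The run is open, so emit a `<polyline>` with points (Y-flipped): 32.437,159.663 225.154,223.384 178.739,148.254 123.643,160.389 161.814,15.020 290.944,182.167.

<svg xmlns="http://www.w3.org/2000/svg" width="314.184mm" height="263.747mm" viewBox="0 0 314.184 263.747">
  <polyline points="76.603,235.477 180.799,197.780" fill="none" stroke="#000000"/>
  <polyline points="239.847,55.095 228.458,63.282 197.279,88.333 158.968,117.909 126.187,139.671 111.594,141.277" fill="none" stroke="#ff8800"/>
  <polyline points="105.977,34.862 301.891,89.275" fill="none" stroke="#000000"/>
  <polygon points="156.320,252.240 263.577,151.985 50.480,106.439 197.962,50.158" fill="none" stroke="#000000"/>
  <polygon points="157.592,180.166 154.589,170.923 146.726,165.211 137.008,165.211 129.145,170.923 126.142,180.166 129.145,189.409 137.008,195.121 146.726,195.121 154.589,189.409" fill="none" stroke="#ff8800"/>
  <polyline points="32.437,159.663 225.154,223.384 178.739,148.254 123.643,160.389 161.814,15.020 290.944,182.167" fill="none" stroke="#ff8800"/>
</svg>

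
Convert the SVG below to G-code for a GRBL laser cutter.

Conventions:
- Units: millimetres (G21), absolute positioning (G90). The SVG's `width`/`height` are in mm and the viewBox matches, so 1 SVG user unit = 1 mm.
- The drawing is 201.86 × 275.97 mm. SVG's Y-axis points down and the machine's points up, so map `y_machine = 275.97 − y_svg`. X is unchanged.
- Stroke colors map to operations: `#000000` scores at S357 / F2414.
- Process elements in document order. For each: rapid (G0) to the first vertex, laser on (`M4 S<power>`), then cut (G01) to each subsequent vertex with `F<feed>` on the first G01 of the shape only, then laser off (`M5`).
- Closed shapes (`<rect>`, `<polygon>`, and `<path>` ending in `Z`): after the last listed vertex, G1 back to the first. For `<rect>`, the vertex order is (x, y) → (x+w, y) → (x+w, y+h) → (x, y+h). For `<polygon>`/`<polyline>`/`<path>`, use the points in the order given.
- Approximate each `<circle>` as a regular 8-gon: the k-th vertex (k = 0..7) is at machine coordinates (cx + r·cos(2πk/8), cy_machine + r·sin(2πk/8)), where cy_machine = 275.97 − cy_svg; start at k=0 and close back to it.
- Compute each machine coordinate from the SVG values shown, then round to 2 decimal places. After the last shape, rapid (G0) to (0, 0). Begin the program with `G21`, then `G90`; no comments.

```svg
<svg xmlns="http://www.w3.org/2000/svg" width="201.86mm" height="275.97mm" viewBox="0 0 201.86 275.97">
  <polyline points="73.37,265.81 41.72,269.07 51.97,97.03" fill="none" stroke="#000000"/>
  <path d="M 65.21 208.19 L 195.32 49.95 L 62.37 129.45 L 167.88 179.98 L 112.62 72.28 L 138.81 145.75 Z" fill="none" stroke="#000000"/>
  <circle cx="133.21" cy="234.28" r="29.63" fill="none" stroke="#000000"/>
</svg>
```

G21
G90
G0 X73.37 Y10.16
M4 S357
G01 X41.72 Y6.90 F2414
G01 X51.97 Y178.94
M5
G0 X65.21 Y67.78
M4 S357
G01 X195.32 Y226.02 F2414
G01 X62.37 Y146.52
G01 X167.88 Y95.99
G01 X112.62 Y203.69
G01 X138.81 Y130.22
G01 X65.21 Y67.78
M5
G0 X162.84 Y41.69
M4 S357
G01 X154.16 Y62.64 F2414
G01 X133.21 Y71.32
G01 X112.26 Y62.64
G01 X103.58 Y41.69
G01 X112.26 Y20.74
G01 X133.21 Y12.06
G01 X154.16 Y20.74
G01 X162.84 Y41.69
M5
G0 X0.00 Y0.00

1 u = 1 mm; y_m = 275.97 − y.

[1] `<polyline>` open polyline, #000000→score S357 F2414: (73.37,10.16) → (41.72,6.90) → (51.97,178.94)

[2] `<path>` closed polygon, #000000→score S357 F2414: (65.21,67.78) → (195.32,226.02) → (62.37,146.52) → (167.88,95.99) → (112.62,203.69) → (138.81,130.22) → (65.21,67.78) (closed)

[3] `<circle>` circle, #000000→score S357 F2414: (162.84,41.69) → (154.16,62.64) → (133.21,71.32) → (112.26,62.64) → (103.58,41.69) → (112.26,20.74) → (133.21,12.06) → (154.16,20.74) → (162.84,41.69) (closed)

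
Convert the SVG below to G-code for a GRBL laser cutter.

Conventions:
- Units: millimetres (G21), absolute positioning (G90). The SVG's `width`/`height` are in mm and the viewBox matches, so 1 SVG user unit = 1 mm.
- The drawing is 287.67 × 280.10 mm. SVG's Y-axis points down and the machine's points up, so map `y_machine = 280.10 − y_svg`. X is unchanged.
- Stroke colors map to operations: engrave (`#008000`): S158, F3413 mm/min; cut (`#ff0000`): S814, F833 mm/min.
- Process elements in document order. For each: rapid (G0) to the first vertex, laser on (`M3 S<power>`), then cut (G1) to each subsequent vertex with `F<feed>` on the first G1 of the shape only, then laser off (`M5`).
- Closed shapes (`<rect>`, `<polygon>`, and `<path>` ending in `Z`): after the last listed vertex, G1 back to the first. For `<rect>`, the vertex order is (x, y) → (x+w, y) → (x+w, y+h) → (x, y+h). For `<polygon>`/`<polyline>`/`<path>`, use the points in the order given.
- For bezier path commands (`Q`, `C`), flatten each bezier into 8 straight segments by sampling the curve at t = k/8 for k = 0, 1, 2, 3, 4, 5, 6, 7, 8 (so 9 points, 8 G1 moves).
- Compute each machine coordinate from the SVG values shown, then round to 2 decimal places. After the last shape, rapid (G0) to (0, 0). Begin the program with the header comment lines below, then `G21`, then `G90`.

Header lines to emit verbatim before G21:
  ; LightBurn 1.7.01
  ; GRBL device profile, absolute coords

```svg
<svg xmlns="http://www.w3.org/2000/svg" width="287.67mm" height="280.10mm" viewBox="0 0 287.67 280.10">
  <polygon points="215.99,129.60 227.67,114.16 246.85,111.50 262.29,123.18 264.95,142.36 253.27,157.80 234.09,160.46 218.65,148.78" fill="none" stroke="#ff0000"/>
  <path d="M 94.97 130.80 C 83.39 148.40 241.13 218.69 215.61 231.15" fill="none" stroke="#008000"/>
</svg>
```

; LightBurn 1.7.01
; GRBL device profile, absolute coords
G21
G90
G0 X215.99 Y150.50
M3 S814
G1 X227.67 Y165.94 F833
G1 X246.85 Y168.60
G1 X262.29 Y156.92
G1 X264.95 Y137.74
G1 X253.27 Y122.30
G1 X234.09 Y119.64
G1 X218.65 Y131.32
G1 X215.99 Y150.50
M5
G0 X94.97 Y149.30
M3 S158
G1 X97.88 Y140.45 F3413
G1 X112.52 Y127.95
G1 X134.78 Y113.10
G1 X160.52 Y97.20
G1 X185.60 Y81.54
G1 X205.90 Y67.41
G1 X217.28 Y56.12
G1 X215.61 Y48.95
M5
G0 X0.00 Y0.00

1 u = 1 mm; y_m = 280.10 − y.

[1] `<polygon>` regular polygon, #ff0000→cut S814 F833: (215.99,150.50) → (227.67,165.94) → (246.85,168.60) → (262.29,156.92) → (264.95,137.74) → (253.27,122.30) → (234.09,119.64) → (218.65,131.32) → (215.99,150.50) (closed)

[2] `<path>` cubic bezier, #008000→engrave S158 F3413: (94.97,149.30) → (97.88,140.45) → (112.52,127.95) → (134.78,113.10) → (160.52,97.20) → (185.60,81.54) → (205.90,67.41) → (217.28,56.12) → (215.61,48.95)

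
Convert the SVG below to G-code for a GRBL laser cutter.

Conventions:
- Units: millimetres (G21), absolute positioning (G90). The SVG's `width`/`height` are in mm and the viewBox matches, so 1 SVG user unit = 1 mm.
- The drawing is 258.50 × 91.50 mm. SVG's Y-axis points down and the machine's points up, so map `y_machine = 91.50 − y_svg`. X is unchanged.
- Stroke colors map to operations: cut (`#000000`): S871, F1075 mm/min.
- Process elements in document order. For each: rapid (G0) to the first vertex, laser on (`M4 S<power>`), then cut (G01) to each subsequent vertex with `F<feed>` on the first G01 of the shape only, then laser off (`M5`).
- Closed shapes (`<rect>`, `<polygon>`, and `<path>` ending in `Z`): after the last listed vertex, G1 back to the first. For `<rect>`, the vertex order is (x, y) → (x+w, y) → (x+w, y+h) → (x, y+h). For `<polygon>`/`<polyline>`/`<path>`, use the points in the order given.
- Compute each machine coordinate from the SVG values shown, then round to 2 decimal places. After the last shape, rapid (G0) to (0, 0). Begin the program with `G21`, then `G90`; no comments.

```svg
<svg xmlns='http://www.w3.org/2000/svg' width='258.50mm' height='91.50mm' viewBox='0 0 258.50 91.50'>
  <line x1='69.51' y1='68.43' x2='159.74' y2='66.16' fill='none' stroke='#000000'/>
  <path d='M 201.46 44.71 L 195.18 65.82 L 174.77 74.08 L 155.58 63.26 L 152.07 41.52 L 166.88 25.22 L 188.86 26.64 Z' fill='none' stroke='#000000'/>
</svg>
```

G21
G90
G0 X69.51 Y23.07
M4 S871
G01 X159.74 Y25.34 F1075
M5
G0 X201.46 Y46.79
M4 S871
G01 X195.18 Y25.68 F1075
G01 X174.77 Y17.42
G01 X155.58 Y28.24
G01 X152.07 Y49.98
G01 X166.88 Y66.28
G01 X188.86 Y64.86
G01 X201.46 Y46.79
M5
G0 X0.00 Y0.00

Since the viewBox matches the mm dimensions, user units are millimetres directly. The only transform is the Y-flip y_m = 91.50 − y_svg.

Shape 1 is a line segment drawn with `<line>`. Its stroke #000000 means cut at S871, F1075. After flipping Y the toolpath is (69.51,23.07) → (159.74,25.34).

Shape 2 is a regular polygon drawn with `<path>`. Its stroke #000000 means cut at S871, F1075. After flipping Y the toolpath is (201.46,46.79) → (195.18,25.68) → (174.77,17.42) → (155.58,28.24) → (152.07,49.98) → (166.88,66.28) → (188.86,64.86) → (201.46,46.79), returning to the start.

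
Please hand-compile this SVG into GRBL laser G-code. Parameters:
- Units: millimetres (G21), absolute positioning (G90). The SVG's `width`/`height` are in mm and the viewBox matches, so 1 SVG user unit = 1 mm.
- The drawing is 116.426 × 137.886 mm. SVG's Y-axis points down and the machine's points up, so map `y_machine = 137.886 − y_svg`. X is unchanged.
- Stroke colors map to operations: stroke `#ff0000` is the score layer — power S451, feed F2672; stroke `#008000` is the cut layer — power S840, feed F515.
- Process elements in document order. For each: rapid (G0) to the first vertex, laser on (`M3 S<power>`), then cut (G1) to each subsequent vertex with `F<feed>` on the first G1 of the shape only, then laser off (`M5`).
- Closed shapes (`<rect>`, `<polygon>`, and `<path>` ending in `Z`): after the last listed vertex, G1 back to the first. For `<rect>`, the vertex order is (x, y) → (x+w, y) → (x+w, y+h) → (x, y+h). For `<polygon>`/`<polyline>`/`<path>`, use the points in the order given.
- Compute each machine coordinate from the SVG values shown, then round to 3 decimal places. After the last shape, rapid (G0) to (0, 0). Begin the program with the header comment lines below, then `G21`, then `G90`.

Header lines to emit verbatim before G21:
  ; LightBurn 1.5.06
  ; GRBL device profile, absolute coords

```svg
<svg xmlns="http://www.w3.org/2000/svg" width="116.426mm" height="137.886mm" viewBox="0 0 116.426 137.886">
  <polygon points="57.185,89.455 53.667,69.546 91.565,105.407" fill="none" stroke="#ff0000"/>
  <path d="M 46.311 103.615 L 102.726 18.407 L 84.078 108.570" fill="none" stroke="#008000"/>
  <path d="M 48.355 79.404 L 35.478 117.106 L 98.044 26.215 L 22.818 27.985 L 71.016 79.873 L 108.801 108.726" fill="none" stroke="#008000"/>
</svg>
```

; LightBurn 1.5.06
; GRBL device profile, absolute coords
G21
G90
G0 X57.185 Y48.431
M3 S451
G1 X53.667 Y68.340 F2672
G1 X91.565 Y32.479
G1 X57.185 Y48.431
M5
G0 X46.311 Y34.271
M3 S840
G1 X102.726 Y119.479 F515
G1 X84.078 Y29.316
M5
G0 X48.355 Y58.482
M3 S840
G1 X35.478 Y20.780 F515
G1 X98.044 Y111.671
G1 X22.818 Y109.901
G1 X71.016 Y58.013
G1 X108.801 Y29.160
M5
G0 X0.000 Y0.000

Since the viewBox matches the mm dimensions, user units are millimetres directly. The only transform is the Y-flip y_m = 137.886 − y_svg.

Shape 1 is a closed polygon drawn with `<polygon>`. Its stroke #ff0000 means score at S451, F2672. After flipping Y the toolpath is (57.185,48.431) → (53.667,68.340) → (91.565,32.479) → (57.185,48.431), returning to the start.

Shape 2 is a open polyline drawn with `<path>`. Its stroke #008000 means cut at S840, F515. After flipping Y the toolpath is (46.311,34.271) → (102.726,119.479) → (84.078,29.316).

Shape 3 is a open polyline drawn with `<path>`. Its stroke #008000 means cut at S840, F515. After flipping Y the toolpath is (48.355,58.482) → (35.478,20.780) → (98.044,111.671) → (22.818,109.901) → (71.016,58.013) → (108.801,29.160).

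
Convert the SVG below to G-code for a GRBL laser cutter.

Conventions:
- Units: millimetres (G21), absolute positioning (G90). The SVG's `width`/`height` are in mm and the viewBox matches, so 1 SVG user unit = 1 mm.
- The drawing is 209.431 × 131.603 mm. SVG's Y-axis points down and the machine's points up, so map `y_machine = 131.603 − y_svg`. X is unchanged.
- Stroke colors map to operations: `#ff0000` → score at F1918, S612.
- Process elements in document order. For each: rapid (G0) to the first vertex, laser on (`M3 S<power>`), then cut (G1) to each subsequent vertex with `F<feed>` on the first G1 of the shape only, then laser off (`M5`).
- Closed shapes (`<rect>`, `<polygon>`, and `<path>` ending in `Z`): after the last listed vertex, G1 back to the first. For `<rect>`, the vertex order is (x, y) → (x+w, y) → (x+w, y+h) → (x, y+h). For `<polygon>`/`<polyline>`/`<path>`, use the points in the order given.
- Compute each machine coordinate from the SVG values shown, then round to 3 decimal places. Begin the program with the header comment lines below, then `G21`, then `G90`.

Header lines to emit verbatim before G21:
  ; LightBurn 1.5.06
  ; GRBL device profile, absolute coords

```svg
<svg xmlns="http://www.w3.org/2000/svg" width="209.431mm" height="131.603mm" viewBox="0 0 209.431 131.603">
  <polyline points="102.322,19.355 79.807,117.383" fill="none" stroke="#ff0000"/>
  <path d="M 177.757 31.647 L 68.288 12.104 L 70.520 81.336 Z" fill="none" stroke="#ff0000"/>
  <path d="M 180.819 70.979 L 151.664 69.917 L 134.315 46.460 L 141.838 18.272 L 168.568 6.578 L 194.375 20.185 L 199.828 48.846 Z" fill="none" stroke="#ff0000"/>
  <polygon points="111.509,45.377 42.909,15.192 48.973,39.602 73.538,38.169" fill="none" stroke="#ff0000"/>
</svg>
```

viewBox `0 0 209.431 131.603` with mm width/height → 1 unit = 1 mm. Flip: y_m = 131.603 − y_svg.

**Shape 1** — `<polyline>` line segment, stroke `#ff0000` → score (S612, F1918). Machine vertices: (102.322,112.248) → (79.807,14.220). Open path.

**Shape 2** — `<path>` closed polygon, stroke `#ff0000` → score (S612, F1918). Machine vertices: (177.757,99.956) → (68.288,119.499) → (70.520,50.267) → (177.757,99.956). Closed: final G1 returns to the first vertex.

**Shape 3** — `<path>` regular polygon, stroke `#ff0000` → score (S612, F1918). Machine vertices: (180.819,60.624) → (151.664,61.686) → (134.315,85.143) → (141.838,113.331) → (168.568,125.025) → (194.375,111.418) → (199.828,82.757) → (180.819,60.624). Closed: final G1 returns to the first vertex.

**Shape 4** — `<polygon>` closed polygon, stroke `#ff0000` → score (S612, F1918). Machine vertices: (111.509,86.226) → (42.909,116.411) → (48.973,92.001) → (73.538,93.434) → (111.509,86.226). Closed: final G1 returns to the first vertex.

; LightBurn 1.5.06
; GRBL device profile, absolute coords
G21
G90
G0 X102.322 Y112.248
M3 S612
G1 X79.807 Y14.220 F1918
M5
G0 X177.757 Y99.956
M3 S612
G1 X68.288 Y119.499 F1918
G1 X70.520 Y50.267
G1 X177.757 Y99.956
M5
G0 X180.819 Y60.624
M3 S612
G1 X151.664 Y61.686 F1918
G1 X134.315 Y85.143
G1 X141.838 Y113.331
G1 X168.568 Y125.025
G1 X194.375 Y111.418
G1 X199.828 Y82.757
G1 X180.819 Y60.624
M5
G0 X111.509 Y86.226
M3 S612
G1 X42.909 Y116.411 F1918
G1 X48.973 Y92.001
G1 X73.538 Y93.434
G1 X111.509 Y86.226
M5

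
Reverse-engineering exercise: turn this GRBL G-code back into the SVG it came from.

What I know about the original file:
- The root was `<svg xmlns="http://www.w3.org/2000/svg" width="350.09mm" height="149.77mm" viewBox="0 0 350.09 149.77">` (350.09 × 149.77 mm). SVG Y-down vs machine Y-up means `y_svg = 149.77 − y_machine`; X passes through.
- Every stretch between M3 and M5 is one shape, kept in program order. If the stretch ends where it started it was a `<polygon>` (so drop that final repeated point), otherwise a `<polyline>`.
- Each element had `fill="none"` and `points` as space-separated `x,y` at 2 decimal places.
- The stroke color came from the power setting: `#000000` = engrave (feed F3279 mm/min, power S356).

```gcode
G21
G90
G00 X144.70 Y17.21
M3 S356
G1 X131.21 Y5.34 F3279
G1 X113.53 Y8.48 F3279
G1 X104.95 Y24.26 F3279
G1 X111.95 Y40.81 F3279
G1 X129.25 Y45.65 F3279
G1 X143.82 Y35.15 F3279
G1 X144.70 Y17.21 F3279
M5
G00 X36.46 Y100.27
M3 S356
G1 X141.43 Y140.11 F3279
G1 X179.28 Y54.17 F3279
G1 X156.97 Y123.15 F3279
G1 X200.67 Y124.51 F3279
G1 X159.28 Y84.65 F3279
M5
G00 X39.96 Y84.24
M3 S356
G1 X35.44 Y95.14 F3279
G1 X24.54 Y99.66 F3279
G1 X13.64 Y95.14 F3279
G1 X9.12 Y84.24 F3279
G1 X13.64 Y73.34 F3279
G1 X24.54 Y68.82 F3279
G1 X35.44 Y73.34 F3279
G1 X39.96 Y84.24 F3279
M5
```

<svg xmlns="http://www.w3.org/2000/svg" width="350.09mm" height="149.77mm" viewBox="0 0 350.09 149.77">
  <polygon points="144.70,132.56 131.21,144.43 113.53,141.29 104.95,125.51 111.95,108.96 129.25,104.12 143.82,114.62" fill="none" stroke="#000000"/>
  <polyline points="36.46,49.50 141.43,9.66 179.28,95.60 156.97,26.62 200.67,25.26 159.28,65.12" fill="none" stroke="#000000"/>
  <polygon points="39.96,65.53 35.44,54.63 24.54,50.11 13.64,54.63 9.12,65.53 13.64,76.43 24.54,80.95 35.44,76.43" fill="none" stroke="#000000"/>
</svg>

y_svg = 149.77 − y_m. Every run uses S356, so all elements get stroke `#000000` (engrave).

[1] closed run; points: 144.70,132.56 131.21,144.43 113.53,141.29 104.95,125.51 111.95,108.96 129.25,104.12 143.82,114.62

[2] open run; points: 36.46,49.50 141.43,9.66 179.28,95.60 156.97,26.62 200.67,25.26 159.28,65.12

[3] closed run; points: 39.96,65.53 35.44,54.63 24.54,50.11 13.64,54.63 9.12,65.53 13.64,76.43 24.54,80.95 35.44,76.43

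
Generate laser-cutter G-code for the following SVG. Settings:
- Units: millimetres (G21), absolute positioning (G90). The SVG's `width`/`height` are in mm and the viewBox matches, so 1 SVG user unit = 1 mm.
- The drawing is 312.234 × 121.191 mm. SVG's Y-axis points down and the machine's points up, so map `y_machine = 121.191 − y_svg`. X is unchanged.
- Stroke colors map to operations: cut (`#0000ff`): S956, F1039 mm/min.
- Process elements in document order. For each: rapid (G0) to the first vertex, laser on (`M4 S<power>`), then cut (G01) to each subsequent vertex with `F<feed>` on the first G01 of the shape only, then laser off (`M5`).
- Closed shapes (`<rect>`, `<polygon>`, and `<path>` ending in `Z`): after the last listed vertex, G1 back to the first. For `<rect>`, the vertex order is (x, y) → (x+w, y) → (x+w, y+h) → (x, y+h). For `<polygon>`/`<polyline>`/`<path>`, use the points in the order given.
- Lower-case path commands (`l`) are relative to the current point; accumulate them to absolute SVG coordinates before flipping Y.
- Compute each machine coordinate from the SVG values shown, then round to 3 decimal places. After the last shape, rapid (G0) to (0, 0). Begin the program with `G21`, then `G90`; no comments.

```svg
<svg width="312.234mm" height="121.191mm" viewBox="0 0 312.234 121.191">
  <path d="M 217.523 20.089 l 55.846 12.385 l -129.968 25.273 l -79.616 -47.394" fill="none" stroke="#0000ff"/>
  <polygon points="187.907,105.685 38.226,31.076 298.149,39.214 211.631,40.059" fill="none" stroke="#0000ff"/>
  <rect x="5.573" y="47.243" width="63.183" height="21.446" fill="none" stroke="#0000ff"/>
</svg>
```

1 u = 1 mm; y_m = 121.191 − y.

[1] `<path>` open polyline, #0000ff→cut S956 F1039: (217.523,101.102) → (273.369,88.717) → (143.401,63.444) → (63.785,110.838)

[2] `<polygon>` closed polygon, #0000ff→cut S956 F1039: (187.907,15.506) → (38.226,90.115) → (298.149,81.977) → (211.631,81.132) → (187.907,15.506) (closed)

[3] `<rect>` rectangle, #0000ff→cut S956 F1039: (5.573,73.948) → (68.756,73.948) → (68.756,52.502) → (5.573,52.502) → (5.573,73.948) (closed)

G21
G90
G0 X217.523 Y101.102
M4 S956
G01 X273.369 Y88.717 F1039
G01 X143.401 Y63.444
G01 X63.785 Y110.838
M5
G0 X187.907 Y15.506
M4 S956
G01 X38.226 Y90.115 F1039
G01 X298.149 Y81.977
G01 X211.631 Y81.132
G01 X187.907 Y15.506
M5
G0 X5.573 Y73.948
M4 S956
G01 X68.756 Y73.948 F1039
G01 X68.756 Y52.502
G01 X5.573 Y52.502
G01 X5.573 Y73.948
M5
G0 X0.000 Y0.000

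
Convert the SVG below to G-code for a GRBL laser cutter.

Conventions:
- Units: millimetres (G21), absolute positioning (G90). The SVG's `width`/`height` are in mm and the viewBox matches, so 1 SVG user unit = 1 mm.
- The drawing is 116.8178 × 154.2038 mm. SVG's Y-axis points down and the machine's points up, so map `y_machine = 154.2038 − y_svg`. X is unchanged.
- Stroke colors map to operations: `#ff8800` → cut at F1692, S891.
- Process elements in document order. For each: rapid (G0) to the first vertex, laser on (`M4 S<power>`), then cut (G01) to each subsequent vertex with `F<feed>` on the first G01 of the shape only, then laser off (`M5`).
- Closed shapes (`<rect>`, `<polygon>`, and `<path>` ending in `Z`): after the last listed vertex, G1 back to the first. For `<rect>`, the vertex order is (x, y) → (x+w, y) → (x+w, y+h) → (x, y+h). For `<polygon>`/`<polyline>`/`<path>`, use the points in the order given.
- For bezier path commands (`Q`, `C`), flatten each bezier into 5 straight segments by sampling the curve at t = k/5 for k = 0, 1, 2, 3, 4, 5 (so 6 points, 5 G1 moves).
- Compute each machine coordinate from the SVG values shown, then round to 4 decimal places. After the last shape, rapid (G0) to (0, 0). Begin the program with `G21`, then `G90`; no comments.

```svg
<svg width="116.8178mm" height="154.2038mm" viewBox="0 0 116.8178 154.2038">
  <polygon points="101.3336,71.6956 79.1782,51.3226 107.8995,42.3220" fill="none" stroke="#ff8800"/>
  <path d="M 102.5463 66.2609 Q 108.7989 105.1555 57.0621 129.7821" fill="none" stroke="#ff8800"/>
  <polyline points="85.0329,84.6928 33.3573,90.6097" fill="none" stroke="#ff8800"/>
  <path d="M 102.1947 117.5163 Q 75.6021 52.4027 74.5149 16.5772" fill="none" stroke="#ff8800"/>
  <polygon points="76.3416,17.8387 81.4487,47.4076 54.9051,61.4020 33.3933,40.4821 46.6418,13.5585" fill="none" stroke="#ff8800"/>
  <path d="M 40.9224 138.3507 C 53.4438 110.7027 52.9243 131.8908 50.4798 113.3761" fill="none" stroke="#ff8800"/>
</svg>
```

G21
G90
G0 X101.3336 Y82.5082
M4 S891
G01 X79.1782 Y102.8812 F1692
G01 X107.8995 Y111.8818
G01 X101.3336 Y82.5082
M5
G0 X102.5463 Y87.9429
M4 S891
G01 X102.7278 Y72.9558 F1692
G01 X98.2701 Y59.1101
G01 X89.1732 Y46.4059
G01 X75.4372 Y34.8431
G01 X57.0621 Y24.4217
M5
G0 X85.0329 Y69.5110
M4 S891
G01 X33.3573 Y63.5941 F1692
M5
G0 X102.1947 Y36.6875
M4 S891
G01 X92.5779 Y61.5614 F1692
G01 X85.0015 Y84.0923
G01 X79.4655 Y104.2801
G01 X75.9700 Y122.1249
G01 X74.5149 Y137.6266
M5
G0 X76.3416 Y136.3651
M4 S891
G01 X81.4487 Y106.7962 F1692
G01 X54.9051 Y92.8018
G01 X33.3933 Y113.7217
G01 X46.6418 Y140.6453
G01 X76.3416 Y136.3651
M5
G0 X40.9224 Y15.8531
M4 S891
G01 X46.9593 Y27.2899 F1692
G01 X50.3999 Y31.2559
G01 X51.7778 Y32.0009
G01 X51.6266 Y33.7749
G01 X50.4798 Y40.8277
M5
G0 X0.0000 Y0.0000

1 u = 1 mm; y_m = 154.2038 − y.

[1] `<polygon>` regular polygon, #ff8800→cut S891 F1692: (101.3336,82.5082) → (79.1782,102.8812) → (107.8995,111.8818) → (101.3336,82.5082) (closed)

[2] `<path>` quadratic bezier, #ff8800→cut S891 F1692: (102.5463,87.9429) → (102.7278,72.9558) → (98.2701,59.1101) → (89.1732,46.4059) → (75.4372,34.8431) → (57.0621,24.4217)

[3] `<polyline>` line segment, #ff8800→cut S891 F1692: (85.0329,69.5110) → (33.3573,63.5941)

[4] `<path>` quadratic bezier, #ff8800→cut S891 F1692: (102.1947,36.6875) → (92.5779,61.5614) → (85.0015,84.0923) → (79.4655,104.2801) → (75.9700,122.1249) → (74.5149,137.6266)

[5] `<polygon>` regular polygon, #ff8800→cut S891 F1692: (76.3416,136.3651) → (81.4487,106.7962) → (54.9051,92.8018) → (33.3933,113.7217) → (46.6418,140.6453) → (76.3416,136.3651) (closed)

[6] `<path>` cubic bezier, #ff8800→cut S891 F1692: (40.9224,15.8531) → (46.9593,27.2899) → (50.3999,31.2559) → (51.7778,32.0009) → (51.6266,33.7749) → (50.4798,40.8277)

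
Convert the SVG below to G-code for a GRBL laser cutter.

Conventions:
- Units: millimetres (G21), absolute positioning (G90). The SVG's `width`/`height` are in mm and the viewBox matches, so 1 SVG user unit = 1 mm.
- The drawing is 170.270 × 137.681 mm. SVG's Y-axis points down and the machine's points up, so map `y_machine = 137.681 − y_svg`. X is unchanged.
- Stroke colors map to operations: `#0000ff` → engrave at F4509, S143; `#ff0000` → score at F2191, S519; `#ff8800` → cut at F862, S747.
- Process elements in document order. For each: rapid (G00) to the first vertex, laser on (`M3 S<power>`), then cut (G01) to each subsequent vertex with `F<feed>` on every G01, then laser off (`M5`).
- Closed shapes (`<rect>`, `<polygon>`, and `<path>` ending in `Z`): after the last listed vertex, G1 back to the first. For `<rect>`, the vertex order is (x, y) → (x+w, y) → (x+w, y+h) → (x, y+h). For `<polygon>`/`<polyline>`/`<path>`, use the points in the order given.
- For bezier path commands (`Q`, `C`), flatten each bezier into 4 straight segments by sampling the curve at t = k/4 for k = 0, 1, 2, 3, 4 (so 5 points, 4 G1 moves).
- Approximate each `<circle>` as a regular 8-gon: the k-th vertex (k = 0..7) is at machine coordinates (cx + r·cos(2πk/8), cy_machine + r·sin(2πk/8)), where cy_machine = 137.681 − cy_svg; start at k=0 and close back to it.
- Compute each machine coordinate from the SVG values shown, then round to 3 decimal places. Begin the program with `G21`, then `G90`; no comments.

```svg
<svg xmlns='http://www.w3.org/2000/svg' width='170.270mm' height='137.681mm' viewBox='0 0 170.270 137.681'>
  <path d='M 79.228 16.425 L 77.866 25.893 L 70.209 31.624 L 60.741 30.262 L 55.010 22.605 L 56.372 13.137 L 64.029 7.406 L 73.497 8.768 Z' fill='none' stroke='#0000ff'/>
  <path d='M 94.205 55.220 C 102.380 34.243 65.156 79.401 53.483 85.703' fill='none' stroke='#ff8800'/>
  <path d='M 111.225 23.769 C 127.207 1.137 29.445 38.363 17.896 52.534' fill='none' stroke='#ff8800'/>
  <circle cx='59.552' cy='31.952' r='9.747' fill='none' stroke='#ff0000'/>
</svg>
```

G21
G90
G00 X79.228 Y121.256
M3 S143
G01 X77.866 Y111.788 F4509
G01 X70.209 Y106.057 F4509
G01 X60.741 Y107.419 F4509
G01 X55.010 Y115.076 F4509
G01 X56.372 Y124.544 F4509
G01 X64.029 Y130.275 F4509
G01 X73.497 Y128.913 F4509
G01 X79.228 Y121.256 F4509
M5
G00 X94.205 Y82.461
M3 S747
G01 X92.933 Y87.434 F862
G01 X81.287 Y77.449 F862
G01 X65.920 Y62.350 F862
G01 X53.483 Y51.978 F862
M5
G00 X111.225 Y113.912
M3 S747
G01 X105.009 Y120.958 F862
G01 X74.885 Y113.331 F862
G01 X39.598 Y98.803 F862
G01 X17.896 Y85.147 F862
M5
G00 X69.299 Y105.729
M3 S519
G01 X66.444 Y112.621 F2191
G01 X59.552 Y115.476 F2191
G01 X52.660 Y112.621 F2191
G01 X49.805 Y105.729 F2191
G01 X52.660 Y98.837 F2191
G01 X59.552 Y95.982 F2191
G01 X66.444 Y98.837 F2191
G01 X69.299 Y105.729 F2191
M5

Since the viewBox matches the mm dimensions, user units are millimetres directly. The only transform is the Y-flip y_m = 137.681 − y_svg.

Shape 1 is a regular polygon drawn with `<path>`. Its stroke #0000ff means engrave at S143, F4509. After flipping Y the toolpath is (79.228,121.256) → (77.866,111.788) → (70.209,106.057) → (60.741,107.419) → (55.010,115.076) → (56.372,124.544) → (64.029,130.275) → (73.497,128.913) → (79.228,121.256), returning to the start.

Shape 2 is a cubic bezier drawn with `<path>`. Its stroke #ff8800 means cut at S747, F862. After flipping Y the toolpath is (94.205,82.461) → (92.933,87.434) → (81.287,77.449) → (65.920,62.350) → (53.483,51.978).

Shape 3 is a cubic bezier drawn with `<path>`. Its stroke #ff8800 means cut at S747, F862. After flipping Y the toolpath is (111.225,113.912) → (105.009,120.958) → (74.885,113.331) → (39.598,98.803) → (17.896,85.147).

Shape 4 is a circle drawn with `<circle>`. Its stroke #ff0000 means score at S519, F2191. After flipping Y the toolpath is (69.299,105.729) → (66.444,112.621) → (59.552,115.476) → (52.660,112.621) → (49.805,105.729) → (52.660,98.837) → (59.552,95.982) → (66.444,98.837) → (69.299,105.729), returning to the start.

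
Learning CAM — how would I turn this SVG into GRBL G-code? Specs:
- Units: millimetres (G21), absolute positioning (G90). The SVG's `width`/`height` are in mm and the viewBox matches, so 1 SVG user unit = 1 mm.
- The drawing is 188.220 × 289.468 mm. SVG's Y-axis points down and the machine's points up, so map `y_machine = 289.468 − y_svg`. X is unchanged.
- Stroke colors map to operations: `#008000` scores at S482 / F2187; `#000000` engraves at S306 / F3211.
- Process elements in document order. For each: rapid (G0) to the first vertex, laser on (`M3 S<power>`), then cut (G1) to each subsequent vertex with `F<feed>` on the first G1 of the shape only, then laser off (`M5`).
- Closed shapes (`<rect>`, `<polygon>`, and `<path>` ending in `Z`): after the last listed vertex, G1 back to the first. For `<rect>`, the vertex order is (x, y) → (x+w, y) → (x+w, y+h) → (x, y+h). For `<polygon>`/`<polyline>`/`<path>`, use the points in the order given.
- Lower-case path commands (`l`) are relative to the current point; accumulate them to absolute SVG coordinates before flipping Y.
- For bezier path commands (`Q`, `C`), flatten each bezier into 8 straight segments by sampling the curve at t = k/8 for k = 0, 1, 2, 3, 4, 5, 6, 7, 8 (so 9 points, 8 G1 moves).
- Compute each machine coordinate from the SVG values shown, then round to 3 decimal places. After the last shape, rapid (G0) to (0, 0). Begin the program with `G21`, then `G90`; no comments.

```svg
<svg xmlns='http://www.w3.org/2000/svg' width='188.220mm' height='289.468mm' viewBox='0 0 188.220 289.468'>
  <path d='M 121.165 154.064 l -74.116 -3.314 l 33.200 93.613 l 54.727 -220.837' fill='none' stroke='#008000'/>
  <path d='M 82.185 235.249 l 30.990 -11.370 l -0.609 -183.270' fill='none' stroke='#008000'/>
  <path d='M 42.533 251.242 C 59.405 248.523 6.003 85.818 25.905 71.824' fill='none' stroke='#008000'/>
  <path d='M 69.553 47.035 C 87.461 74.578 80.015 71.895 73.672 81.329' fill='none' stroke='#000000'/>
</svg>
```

Since the viewBox matches the mm dimensions, user units are millimetres directly. The only transform is the Y-flip y_m = 289.468 − y_svg.

Shape 1 is a open polyline drawn with `<path>`. Its stroke #008000 means score at S482, F2187. After flipping Y the toolpath is (121.165,135.404) → (47.049,138.718) → (80.249,45.105) → (134.976,265.942).

Shape 2 is a open polyline drawn with `<path>`. Its stroke #008000 means score at S482, F2187. After flipping Y the toolpath is (82.185,54.219) → (113.175,65.589) → (112.566,248.859).

Shape 3 is a cubic bezier drawn with `<path>`. Its stroke #008000 means score at S482, F2187. After flipping Y the toolpath is (42.533,38.226) → (45.846,46.142) → (44.254,65.439) → (39.439,92.500) → (33.083,123.707) → (26.869,155.442) → (22.480,184.089) → (21.597,206.028) → (25.905,217.644).

Shape 4 is a cubic bezier drawn with `<path>`. Its stroke #000000 means engrave at S306, F3211. After flipping Y the toolpath is (69.553,242.433) → (75.132,233.439) → (78.644,226.782) → (80.398,221.966) → (80.707,218.495) → (79.878,215.873) → (78.223,213.604) → (76.051,211.191) → (73.672,208.139).

G21
G90
G0 X121.165 Y135.404
M3 S482
G1 X47.049 Y138.718 F2187
G1 X80.249 Y45.105
G1 X134.976 Y265.942
M5
G0 X82.185 Y54.219
M3 S482
G1 X113.175 Y65.589 F2187
G1 X112.566 Y248.859
M5
G0 X42.533 Y38.226
M3 S482
G1 X45.846 Y46.142 F2187
G1 X44.254 Y65.439
G1 X39.439 Y92.500
G1 X33.083 Y123.707
G1 X26.869 Y155.442
G1 X22.480 Y184.089
G1 X21.597 Y206.028
G1 X25.905 Y217.644
M5
G0 X69.553 Y242.433
M3 S306
G1 X75.132 Y233.439 F3211
G1 X78.644 Y226.782
G1 X80.398 Y221.966
G1 X80.707 Y218.495
G1 X79.878 Y215.873
G1 X78.223 Y213.604
G1 X76.051 Y211.191
G1 X73.672 Y208.139
M5
G0 X0.000 Y0.000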